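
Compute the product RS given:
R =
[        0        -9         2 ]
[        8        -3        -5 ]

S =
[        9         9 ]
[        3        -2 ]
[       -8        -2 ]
RS =
[      -43        14 ]
[      103        88 ]

Matrix multiplication: (RS)[i][j] = sum over k of R[i][k] * S[k][j].
  (RS)[0][0] = (0)*(9) + (-9)*(3) + (2)*(-8) = -43
  (RS)[0][1] = (0)*(9) + (-9)*(-2) + (2)*(-2) = 14
  (RS)[1][0] = (8)*(9) + (-3)*(3) + (-5)*(-8) = 103
  (RS)[1][1] = (8)*(9) + (-3)*(-2) + (-5)*(-2) = 88
RS =
[      -43        14 ]
[      103        88 ]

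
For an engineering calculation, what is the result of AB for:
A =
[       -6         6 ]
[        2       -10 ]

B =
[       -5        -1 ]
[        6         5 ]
AB =
[       66        36 ]
[      -70       -52 ]

Matrix multiplication: (AB)[i][j] = sum over k of A[i][k] * B[k][j].
  (AB)[0][0] = (-6)*(-5) + (6)*(6) = 66
  (AB)[0][1] = (-6)*(-1) + (6)*(5) = 36
  (AB)[1][0] = (2)*(-5) + (-10)*(6) = -70
  (AB)[1][1] = (2)*(-1) + (-10)*(5) = -52
AB =
[       66        36 ]
[      -70       -52 ]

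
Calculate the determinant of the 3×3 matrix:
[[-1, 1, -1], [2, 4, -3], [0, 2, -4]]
14

Expansion along first row:
det = -1·det([[4,-3],[2,-4]]) - 1·det([[2,-3],[0,-4]]) + -1·det([[2,4],[0,2]])
    = -1·(4·-4 - -3·2) - 1·(2·-4 - -3·0) + -1·(2·2 - 4·0)
    = -1·-10 - 1·-8 + -1·4
    = 10 + 8 + -4 = 14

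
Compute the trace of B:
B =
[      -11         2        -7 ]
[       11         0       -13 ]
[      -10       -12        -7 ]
tr(B) = -11 + 0 - 7 = -18

The trace of a square matrix is the sum of its diagonal entries.
Diagonal entries of B: B[0][0] = -11, B[1][1] = 0, B[2][2] = -7.
tr(B) = -11 + 0 - 7 = -18.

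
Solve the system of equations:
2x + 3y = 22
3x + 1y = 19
x = 5, y = 4

Use elimination (row reduction):
Equation 1: 2x + 3y = 22.
Equation 2: 3x + 1y = 19.
Multiply Eq1 by 3 and Eq2 by 2: 6x + 9y = 66;  6x + 2y = 38.
Subtract: (-7)y = -28, so y = 4.
Back-substitute into Eq1: 2x + 3*(4) = 22, so x = 5.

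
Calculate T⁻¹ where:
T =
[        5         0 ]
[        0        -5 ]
det(T) = -25
T⁻¹ =
[      1/5         0 ]
[        0      -1/5 ]

For a 2×2 matrix T = [[a, b], [c, d]] with det(T) ≠ 0, T⁻¹ = (1/det(T)) * [[d, -b], [-c, a]].
det(T) = (5)*(-5) - (0)*(0) = -25 - 0 = -25.
T⁻¹ = (1/-25) * [[-5, 0], [0, 5]].
Dividing each entry by -25 and reducing:
T⁻¹ =
[      1/5         0 ]
[        0      -1/5 ]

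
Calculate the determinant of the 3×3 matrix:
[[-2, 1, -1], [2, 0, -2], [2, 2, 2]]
-20

Expansion along first row:
det = -2·det([[0,-2],[2,2]]) - 1·det([[2,-2],[2,2]]) + -1·det([[2,0],[2,2]])
    = -2·(0·2 - -2·2) - 1·(2·2 - -2·2) + -1·(2·2 - 0·2)
    = -2·4 - 1·8 + -1·4
    = -8 + -8 + -4 = -20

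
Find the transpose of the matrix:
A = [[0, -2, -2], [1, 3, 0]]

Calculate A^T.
[[0, 1], [-2, 3], [-2, 0]]

The transpose sends entry (i,j) to (j,i); rows become columns.
Row 0 of A: [0, -2, -2] -> column 0 of A^T.
Row 1 of A: [1, 3, 0] -> column 1 of A^T.
A^T = [[0, 1], [-2, 3], [-2, 0]]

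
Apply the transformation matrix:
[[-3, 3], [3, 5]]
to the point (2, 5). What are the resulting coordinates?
(9, 31)

Matrix multiplication:
[[-3, 3], [3, 5]] × [2, 5]ᵀ
= [-3×2 + 3×5, 3×2 + 5×5]ᵀ
= [9.0000, 31.0000]ᵀ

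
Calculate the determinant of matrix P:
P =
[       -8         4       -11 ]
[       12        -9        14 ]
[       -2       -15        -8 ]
det(P) = 194

Expand along row 0 (cofactor expansion): det(P) = a*(e*i - f*h) - b*(d*i - f*g) + c*(d*h - e*g), where the 3×3 is [[a, b, c], [d, e, f], [g, h, i]].
Minor M_00 = (-9)*(-8) - (14)*(-15) = 72 + 210 = 282.
Minor M_01 = (12)*(-8) - (14)*(-2) = -96 + 28 = -68.
Minor M_02 = (12)*(-15) - (-9)*(-2) = -180 - 18 = -198.
det(P) = (-8)*(282) - (4)*(-68) + (-11)*(-198) = -2256 + 272 + 2178 = 194.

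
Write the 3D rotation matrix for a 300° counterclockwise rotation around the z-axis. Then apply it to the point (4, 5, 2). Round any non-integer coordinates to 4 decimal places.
R = [[1/2, √3/2, 0], [-√3/2, 1/2, 0], [0, 0, 1]]; R·(4, 5, 2) = (6.3301, -0.9641, 2.0000)

Rotation matrix for 300° around z-axis:
cos(300°) = 1/2, sin(300°) = -√3/2
R = [[1/2, √3/2, 0], [-√3/2, 1/2, 0], [0, 0, 1]]
Apply to (4, 5, 2): R·[4, 5, 2]ᵀ = (6.3301, -0.9641, 2.0000)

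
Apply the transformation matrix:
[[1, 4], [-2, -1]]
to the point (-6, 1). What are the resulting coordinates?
(-2, 11)

Matrix multiplication:
[[1, 4], [-2, -1]] × [-6, 1]ᵀ
= [1×-6 + 4×1, -2×-6 + -1×1]ᵀ
= [-2.0000, 11.0000]ᵀ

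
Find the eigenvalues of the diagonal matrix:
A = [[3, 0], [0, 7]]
λ₁ = 3, λ₂ = 7

The characteristic polynomial of A is det(A - λI) = (3 - λ)(7 - λ) = 0.
The roots are λ = 3 and λ = 7, so the eigenvalues are the diagonal entries.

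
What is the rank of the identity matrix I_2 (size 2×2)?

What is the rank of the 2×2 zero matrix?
rank(I_2) = 2, rank(0) = 0

The identity I_2 has 2 columns that are the standard basis vectors e_1, …, e_2. These are linearly independent, so all 2 columns are pivots and rank(I_2) = 2.
The 2×2 zero matrix has every entry zero, so every row is the zero row and there are no pivots; rank(0) = 0.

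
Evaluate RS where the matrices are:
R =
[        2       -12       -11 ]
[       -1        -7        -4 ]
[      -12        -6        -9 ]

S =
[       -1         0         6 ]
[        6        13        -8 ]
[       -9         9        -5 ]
RS =
[       25      -255       163 ]
[       -5      -127        70 ]
[       57      -159        21 ]

Matrix multiplication: (RS)[i][j] = sum over k of R[i][k] * S[k][j].
  (RS)[0][0] = (2)*(-1) + (-12)*(6) + (-11)*(-9) = 25
  (RS)[0][1] = (2)*(0) + (-12)*(13) + (-11)*(9) = -255
  (RS)[0][2] = (2)*(6) + (-12)*(-8) + (-11)*(-5) = 163
  (RS)[1][0] = (-1)*(-1) + (-7)*(6) + (-4)*(-9) = -5
  (RS)[1][1] = (-1)*(0) + (-7)*(13) + (-4)*(9) = -127
  (RS)[1][2] = (-1)*(6) + (-7)*(-8) + (-4)*(-5) = 70
  (RS)[2][0] = (-12)*(-1) + (-6)*(6) + (-9)*(-9) = 57
  (RS)[2][1] = (-12)*(0) + (-6)*(13) + (-9)*(9) = -159
  (RS)[2][2] = (-12)*(6) + (-6)*(-8) + (-9)*(-5) = 21
RS =
[       25      -255       163 ]
[       -5      -127        70 ]
[       57      -159        21 ]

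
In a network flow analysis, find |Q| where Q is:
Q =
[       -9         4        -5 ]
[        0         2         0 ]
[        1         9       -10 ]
det(Q) = 190

Expand along row 0 (cofactor expansion): det(Q) = a*(e*i - f*h) - b*(d*i - f*g) + c*(d*h - e*g), where the 3×3 is [[a, b, c], [d, e, f], [g, h, i]].
Minor M_00 = (2)*(-10) - (0)*(9) = -20 - 0 = -20.
Minor M_01 = (0)*(-10) - (0)*(1) = 0 - 0 = 0.
Minor M_02 = (0)*(9) - (2)*(1) = 0 - 2 = -2.
det(Q) = (-9)*(-20) - (4)*(0) + (-5)*(-2) = 180 + 0 + 10 = 190.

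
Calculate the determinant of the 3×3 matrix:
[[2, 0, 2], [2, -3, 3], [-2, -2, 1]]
-14

Expansion along first row:
det = 2·det([[-3,3],[-2,1]]) - 0·det([[2,3],[-2,1]]) + 2·det([[2,-3],[-2,-2]])
    = 2·(-3·1 - 3·-2) - 0·(2·1 - 3·-2) + 2·(2·-2 - -3·-2)
    = 2·3 - 0·8 + 2·-10
    = 6 + 0 + -20 = -14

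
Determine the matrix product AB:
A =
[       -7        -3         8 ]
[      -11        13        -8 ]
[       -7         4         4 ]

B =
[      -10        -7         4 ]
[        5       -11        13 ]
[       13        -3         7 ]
AB =
[      159        58       -11 ]
[       71       -42        69 ]
[      142        -7        52 ]

Matrix multiplication: (AB)[i][j] = sum over k of A[i][k] * B[k][j].
  (AB)[0][0] = (-7)*(-10) + (-3)*(5) + (8)*(13) = 159
  (AB)[0][1] = (-7)*(-7) + (-3)*(-11) + (8)*(-3) = 58
  (AB)[0][2] = (-7)*(4) + (-3)*(13) + (8)*(7) = -11
  (AB)[1][0] = (-11)*(-10) + (13)*(5) + (-8)*(13) = 71
  (AB)[1][1] = (-11)*(-7) + (13)*(-11) + (-8)*(-3) = -42
  (AB)[1][2] = (-11)*(4) + (13)*(13) + (-8)*(7) = 69
  (AB)[2][0] = (-7)*(-10) + (4)*(5) + (4)*(13) = 142
  (AB)[2][1] = (-7)*(-7) + (4)*(-11) + (4)*(-3) = -7
  (AB)[2][2] = (-7)*(4) + (4)*(13) + (4)*(7) = 52
AB =
[      159        58       -11 ]
[       71       -42        69 ]
[      142        -7        52 ]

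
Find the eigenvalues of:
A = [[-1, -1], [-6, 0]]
λ = -3, 2

Solve det(A - λI) = 0. For a 2×2 matrix this is λ² - (trace)λ + det = 0.
trace(A) = -1 + 0 = -1.
det(A) = (-1)*(0) - (-1)*(-6) = 0 - 6 = -6.
Characteristic equation: λ² - (-1)λ + (-6) = 0.
Discriminant: (-1)² - 4*(-6) = 1 + 24 = 25.
Roots: λ = (-1 ± √25) / 2 = -3, 2.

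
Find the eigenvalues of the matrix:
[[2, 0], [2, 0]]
λ = 0 and λ = 2

Characteristic equation: det(A - λI) = 0
λ² - (trace)λ + (det) = 0
λ² - (2)λ + (0) = 0
λ² - 2λ + 0 = 0
Solving: λ = 0, 2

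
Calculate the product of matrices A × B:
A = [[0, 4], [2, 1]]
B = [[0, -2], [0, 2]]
[[0, 8], [0, -2]]

Matrix multiplication:
C[0][0] = 0×0 + 4×0 = 0
C[0][1] = 0×-2 + 4×2 = 8
C[1][0] = 2×0 + 1×0 = 0
C[1][1] = 2×-2 + 1×2 = -2
Result: [[0, 8], [0, -2]]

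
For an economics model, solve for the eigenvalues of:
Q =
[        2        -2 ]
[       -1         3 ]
λ = 1, 4

Solve det(Q - λI) = 0. For a 2×2 matrix the characteristic equation is λ² - (trace)λ + det = 0.
trace(Q) = a + d = 2 + 3 = 5.
det(Q) = a*d - b*c = (2)*(3) - (-2)*(-1) = 6 - 2 = 4.
Characteristic equation: λ² - (5)λ + (4) = 0.
Discriminant = (5)² - 4*(4) = 25 - 16 = 9.
λ = (5 ± √9) / 2 = (5 ± 3) / 2 = 1, 4.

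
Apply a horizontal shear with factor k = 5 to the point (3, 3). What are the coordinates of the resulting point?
(18, 3)

Shear matrix for horizontal shear with factor k = 5:
[[1, 5], [0, 1]]
Result: (3, 3) → (18, 3)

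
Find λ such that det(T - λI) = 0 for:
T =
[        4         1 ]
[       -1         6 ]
λ = 5, 5

Solve det(T - λI) = 0. For a 2×2 matrix the characteristic equation is λ² - (trace)λ + det = 0.
trace(T) = a + d = 4 + 6 = 10.
det(T) = a*d - b*c = (4)*(6) - (1)*(-1) = 24 + 1 = 25.
Characteristic equation: λ² - (10)λ + (25) = 0.
Discriminant = (10)² - 4*(25) = 100 - 100 = 0.
λ = (10 ± √0) / 2 = (10 ± 0) / 2 = 5, 5.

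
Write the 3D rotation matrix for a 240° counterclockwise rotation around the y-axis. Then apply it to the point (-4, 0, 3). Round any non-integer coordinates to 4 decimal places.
R = [[-1/2, 0, -√3/2], [0, 1, 0], [√3/2, 0, -1/2]]; R·(-4, 0, 3) = (-0.5981, 0.0000, -4.9641)

Rotation matrix for 240° around y-axis:
cos(240°) = -1/2, sin(240°) = -√3/2
R = [[-1/2, 0, -√3/2], [0, 1, 0], [√3/2, 0, -1/2]]
Apply to (-4, 0, 3): R·[-4, 0, 3]ᵀ = (-0.5981, 0.0000, -4.9641)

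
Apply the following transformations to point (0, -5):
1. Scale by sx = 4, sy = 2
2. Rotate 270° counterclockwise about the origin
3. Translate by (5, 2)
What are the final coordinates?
(-5, 2)

Step 1: Scale → (0, -10)
Step 2: Rotate 270° → (-10, 0)
Step 3: Translate → (-5, 2)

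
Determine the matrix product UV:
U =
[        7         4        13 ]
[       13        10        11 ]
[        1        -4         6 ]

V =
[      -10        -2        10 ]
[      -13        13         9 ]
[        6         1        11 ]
UV =
[      -44        51       249 ]
[     -194       115       341 ]
[       78       -48        40 ]

Matrix multiplication: (UV)[i][j] = sum over k of U[i][k] * V[k][j].
  (UV)[0][0] = (7)*(-10) + (4)*(-13) + (13)*(6) = -44
  (UV)[0][1] = (7)*(-2) + (4)*(13) + (13)*(1) = 51
  (UV)[0][2] = (7)*(10) + (4)*(9) + (13)*(11) = 249
  (UV)[1][0] = (13)*(-10) + (10)*(-13) + (11)*(6) = -194
  (UV)[1][1] = (13)*(-2) + (10)*(13) + (11)*(1) = 115
  (UV)[1][2] = (13)*(10) + (10)*(9) + (11)*(11) = 341
  (UV)[2][0] = (1)*(-10) + (-4)*(-13) + (6)*(6) = 78
  (UV)[2][1] = (1)*(-2) + (-4)*(13) + (6)*(1) = -48
  (UV)[2][2] = (1)*(10) + (-4)*(9) + (6)*(11) = 40
UV =
[      -44        51       249 ]
[     -194       115       341 ]
[       78       -48        40 ]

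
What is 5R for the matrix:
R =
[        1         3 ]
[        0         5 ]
5R =
[        5        15 ]
[        0        25 ]

Scalar multiplication is elementwise: (5R)[i][j] = 5 * R[i][j].
  (5R)[0][0] = 5 * (1) = 5
  (5R)[0][1] = 5 * (3) = 15
  (5R)[1][0] = 5 * (0) = 0
  (5R)[1][1] = 5 * (5) = 25
5R =
[        5        15 ]
[        0        25 ]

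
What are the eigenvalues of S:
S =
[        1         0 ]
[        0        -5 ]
λ = -5, 1

Solve det(S - λI) = 0. For a 2×2 matrix the characteristic equation is λ² - (trace)λ + det = 0.
trace(S) = a + d = 1 - 5 = -4.
det(S) = a*d - b*c = (1)*(-5) - (0)*(0) = -5 - 0 = -5.
Characteristic equation: λ² - (-4)λ + (-5) = 0.
Discriminant = (-4)² - 4*(-5) = 16 + 20 = 36.
λ = (-4 ± √36) / 2 = (-4 ± 6) / 2 = -5, 1.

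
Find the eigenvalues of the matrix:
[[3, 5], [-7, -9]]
λ = -4 and λ = -2

Characteristic equation: det(A - λI) = 0
λ² - (trace)λ + (det) = 0
λ² - (-6)λ + (8) = 0
λ² + 6λ + 8 = 0
Solving: λ = -4, -2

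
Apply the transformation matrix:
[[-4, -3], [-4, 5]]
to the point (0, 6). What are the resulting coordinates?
(-18, 30)

Matrix multiplication:
[[-4, -3], [-4, 5]] × [0, 6]ᵀ
= [-4×0 + -3×6, -4×0 + 5×6]ᵀ
= [-18.0000, 30.0000]ᵀ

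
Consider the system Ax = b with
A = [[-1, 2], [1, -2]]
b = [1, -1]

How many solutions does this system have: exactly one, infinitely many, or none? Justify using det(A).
Infinitely many solutions

det(A) = (-1)*(-2) - (2)*(1) = 0, so A is singular (column 2 is -2 times column 1).
b = [1, -1] = -1 * column 1 of A, so b lies in the column space of A.
A singular matrix whose right-hand side is in its column space gives a 1-parameter family of solutions — infinitely many.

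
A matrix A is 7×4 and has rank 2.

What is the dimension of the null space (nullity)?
2

The rank-nullity theorem for an m×n matrix states:
rank(A) + nullity(A) = n (the number of columns).
Here n = 4 and rank(A) = 2, so nullity(A) = 4 - 2 = 2.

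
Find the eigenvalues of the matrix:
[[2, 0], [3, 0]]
λ = 0 and λ = 2

Characteristic equation: det(A - λI) = 0
λ² - (trace)λ + (det) = 0
λ² - (2)λ + (0) = 0
λ² - 2λ + 0 = 0
Solving: λ = 0, 2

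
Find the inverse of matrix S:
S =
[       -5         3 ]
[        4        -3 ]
det(S) = 3
S⁻¹ =
[       -1        -1 ]
[     -4/3      -5/3 ]

For a 2×2 matrix S = [[a, b], [c, d]] with det(S) ≠ 0, S⁻¹ = (1/det(S)) * [[d, -b], [-c, a]].
det(S) = (-5)*(-3) - (3)*(4) = 15 - 12 = 3.
S⁻¹ = (1/3) * [[-3, -3], [-4, -5]].
Dividing each entry by 3 and reducing:
S⁻¹ =
[       -1        -1 ]
[     -4/3      -5/3 ]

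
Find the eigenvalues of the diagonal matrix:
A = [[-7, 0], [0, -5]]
λ₁ = -7, λ₂ = -5

The characteristic polynomial of A is det(A - λI) = (-7 - λ)(-5 - λ) = 0.
The roots are λ = -7 and λ = -5, so the eigenvalues are the diagonal entries.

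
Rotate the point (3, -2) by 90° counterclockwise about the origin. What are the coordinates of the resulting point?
(2, 3)

Rotation matrix R(θ) = [[cos θ, -sin θ], [sin θ, cos θ]]; for θ = 90°:
R = [[0, -1], [1, 0]]
Result: R × [3, -2]ᵀ = [0·3 + (-1)·-2, 1·3 + (0)·-2]ᵀ = (2, 3)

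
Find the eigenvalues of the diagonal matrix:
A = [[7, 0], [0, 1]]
λ₁ = 7, λ₂ = 1

The characteristic polynomial of A is det(A - λI) = (7 - λ)(1 - λ) = 0.
The roots are λ = 7 and λ = 1, so the eigenvalues are the diagonal entries.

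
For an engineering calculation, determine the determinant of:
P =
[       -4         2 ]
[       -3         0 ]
det(P) = 6

For a 2×2 matrix [[a, b], [c, d]], det = a*d - b*c.
det(P) = (-4)*(0) - (2)*(-3) = 0 + 6 = 6.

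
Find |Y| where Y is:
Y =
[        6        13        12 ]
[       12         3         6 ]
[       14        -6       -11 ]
det(Y) = 1458

Expand along row 0 (cofactor expansion): det(Y) = a*(e*i - f*h) - b*(d*i - f*g) + c*(d*h - e*g), where the 3×3 is [[a, b, c], [d, e, f], [g, h, i]].
Minor M_00 = (3)*(-11) - (6)*(-6) = -33 + 36 = 3.
Minor M_01 = (12)*(-11) - (6)*(14) = -132 - 84 = -216.
Minor M_02 = (12)*(-6) - (3)*(14) = -72 - 42 = -114.
det(Y) = (6)*(3) - (13)*(-216) + (12)*(-114) = 18 + 2808 - 1368 = 1458.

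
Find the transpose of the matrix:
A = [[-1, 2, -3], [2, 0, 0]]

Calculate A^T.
[[-1, 2], [2, 0], [-3, 0]]

The transpose sends entry (i,j) to (j,i); rows become columns.
Row 0 of A: [-1, 2, -3] -> column 0 of A^T.
Row 1 of A: [2, 0, 0] -> column 1 of A^T.
A^T = [[-1, 2], [2, 0], [-3, 0]]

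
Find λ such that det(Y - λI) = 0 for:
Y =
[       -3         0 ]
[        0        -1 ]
λ = -3, -1

Solve det(Y - λI) = 0. For a 2×2 matrix the characteristic equation is λ² - (trace)λ + det = 0.
trace(Y) = a + d = -3 - 1 = -4.
det(Y) = a*d - b*c = (-3)*(-1) - (0)*(0) = 3 - 0 = 3.
Characteristic equation: λ² - (-4)λ + (3) = 0.
Discriminant = (-4)² - 4*(3) = 16 - 12 = 4.
λ = (-4 ± √4) / 2 = (-4 ± 2) / 2 = -3, -1.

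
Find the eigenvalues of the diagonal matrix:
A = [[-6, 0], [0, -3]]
λ₁ = -6, λ₂ = -3

The characteristic polynomial of A is det(A - λI) = (-6 - λ)(-3 - λ) = 0.
The roots are λ = -6 and λ = -3, so the eigenvalues are the diagonal entries.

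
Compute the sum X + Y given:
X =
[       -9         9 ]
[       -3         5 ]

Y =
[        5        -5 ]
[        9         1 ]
X + Y =
[       -4         4 ]
[        6         6 ]

Matrix addition is elementwise: (X+Y)[i][j] = X[i][j] + Y[i][j].
  (X+Y)[0][0] = (-9) + (5) = -4
  (X+Y)[0][1] = (9) + (-5) = 4
  (X+Y)[1][0] = (-3) + (9) = 6
  (X+Y)[1][1] = (5) + (1) = 6
X + Y =
[       -4         4 ]
[        6         6 ]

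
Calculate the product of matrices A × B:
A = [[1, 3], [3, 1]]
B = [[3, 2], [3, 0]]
[[12, 2], [12, 6]]

Matrix multiplication:
C[0][0] = 1×3 + 3×3 = 12
C[0][1] = 1×2 + 3×0 = 2
C[1][0] = 3×3 + 1×3 = 12
C[1][1] = 3×2 + 1×0 = 6
Result: [[12, 2], [12, 6]]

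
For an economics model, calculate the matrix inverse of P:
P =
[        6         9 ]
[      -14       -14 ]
det(P) = 42
P⁻¹ =
[     -1/3     -3/14 ]
[      1/3       1/7 ]

For a 2×2 matrix P = [[a, b], [c, d]] with det(P) ≠ 0, P⁻¹ = (1/det(P)) * [[d, -b], [-c, a]].
det(P) = (6)*(-14) - (9)*(-14) = -84 + 126 = 42.
P⁻¹ = (1/42) * [[-14, -9], [14, 6]].
Dividing each entry by 42 and reducing:
P⁻¹ =
[     -1/3     -3/14 ]
[      1/3       1/7 ]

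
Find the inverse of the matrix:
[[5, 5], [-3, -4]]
[[4/5, 1], [-3/5, -1]]

For [[a,b],[c,d]], inverse = (1/det)·[[d,-b],[-c,a]]
det = 5·-4 - 5·-3 = -5
Inverse = (1/-5)·[[-4, -5], [3, 5]]
        = [[4/5, 1], [-3/5, -1]]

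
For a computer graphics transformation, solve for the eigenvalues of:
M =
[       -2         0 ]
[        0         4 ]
λ = -2, 4

Solve det(M - λI) = 0. For a 2×2 matrix the characteristic equation is λ² - (trace)λ + det = 0.
trace(M) = a + d = -2 + 4 = 2.
det(M) = a*d - b*c = (-2)*(4) - (0)*(0) = -8 - 0 = -8.
Characteristic equation: λ² - (2)λ + (-8) = 0.
Discriminant = (2)² - 4*(-8) = 4 + 32 = 36.
λ = (2 ± √36) / 2 = (2 ± 6) / 2 = -2, 4.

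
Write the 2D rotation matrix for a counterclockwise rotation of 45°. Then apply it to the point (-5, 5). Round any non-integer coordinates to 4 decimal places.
R = [[√2/2, -√2/2], [√2/2, √2/2]]; R·(-5, 5) = (-7.0711, 0.0000)

Rotation matrix formula: R(θ) = [[cos θ, -sin θ], [sin θ, cos θ]]
For θ = 45°:
cos(45°) = √2/2
sin(45°) = √2/2
R = [[√2/2, -√2/2], [√2/2, √2/2]]
Apply to (-5, 5): [√2/2·-5 + (-√2/2)·5, √2/2·-5 + √2/2·5] = (-7.0711, 0.0000)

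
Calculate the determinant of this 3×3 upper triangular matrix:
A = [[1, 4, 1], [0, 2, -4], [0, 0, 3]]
6

The determinant of a triangular matrix is the product of its diagonal entries (the off-diagonal entries above the diagonal do not affect it).
det(A) = (1) * (2) * (3) = 6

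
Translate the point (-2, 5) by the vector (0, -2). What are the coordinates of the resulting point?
(-2, 3)

Translation by (0, -2):
x' = -2 + 0 = -2
y' = 5 + -2 = 3
Homogeneous matrix: [[1, 0, 0], [0, 1, -2], [0, 0, 1]]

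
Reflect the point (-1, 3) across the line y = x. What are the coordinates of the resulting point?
(3, -1)

Reflection across line y = x: (-1, 3) → (3, -1)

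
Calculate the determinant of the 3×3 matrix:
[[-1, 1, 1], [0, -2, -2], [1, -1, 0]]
2

Expansion along first row:
det = -1·det([[-2,-2],[-1,0]]) - 1·det([[0,-2],[1,0]]) + 1·det([[0,-2],[1,-1]])
    = -1·(-2·0 - -2·-1) - 1·(0·0 - -2·1) + 1·(0·-1 - -2·1)
    = -1·-2 - 1·2 + 1·2
    = 2 + -2 + 2 = 2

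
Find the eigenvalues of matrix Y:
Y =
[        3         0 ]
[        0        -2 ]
λ = -2, 3

Solve det(Y - λI) = 0. For a 2×2 matrix the characteristic equation is λ² - (trace)λ + det = 0.
trace(Y) = a + d = 3 - 2 = 1.
det(Y) = a*d - b*c = (3)*(-2) - (0)*(0) = -6 - 0 = -6.
Characteristic equation: λ² - (1)λ + (-6) = 0.
Discriminant = (1)² - 4*(-6) = 1 + 24 = 25.
λ = (1 ± √25) / 2 = (1 ± 5) / 2 = -2, 3.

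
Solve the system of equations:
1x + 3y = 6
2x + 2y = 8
x = 3, y = 1

Use elimination (row reduction):
Equation 1: 1x + 3y = 6.
Equation 2: 2x + 2y = 8.
Multiply Eq1 by 2 and Eq2 by 1: 2x + 6y = 12;  2x + 2y = 8.
Subtract: (-4)y = -4, so y = 1.
Back-substitute into Eq1: 1x + 3*(1) = 6, so x = 3.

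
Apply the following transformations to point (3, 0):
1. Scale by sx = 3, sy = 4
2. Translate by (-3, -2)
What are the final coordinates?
(6, -2)

Step 1: Scale (3, 0) by (sx, sy) = (3, 4) → (9, 0)
Step 2: Translate by (-3, -2) → (6, -2)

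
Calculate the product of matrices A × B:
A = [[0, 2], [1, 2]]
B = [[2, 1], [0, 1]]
[[0, 2], [2, 3]]

Matrix multiplication:
C[0][0] = 0×2 + 2×0 = 0
C[0][1] = 0×1 + 2×1 = 2
C[1][0] = 1×2 + 2×0 = 2
C[1][1] = 1×1 + 2×1 = 3
Result: [[0, 2], [2, 3]]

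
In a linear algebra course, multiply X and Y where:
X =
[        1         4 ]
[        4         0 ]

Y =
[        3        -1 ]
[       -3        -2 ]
XY =
[       -9        -9 ]
[       12        -4 ]

Matrix multiplication: (XY)[i][j] = sum over k of X[i][k] * Y[k][j].
  (XY)[0][0] = (1)*(3) + (4)*(-3) = -9
  (XY)[0][1] = (1)*(-1) + (4)*(-2) = -9
  (XY)[1][0] = (4)*(3) + (0)*(-3) = 12
  (XY)[1][1] = (4)*(-1) + (0)*(-2) = -4
XY =
[       -9        -9 ]
[       12        -4 ]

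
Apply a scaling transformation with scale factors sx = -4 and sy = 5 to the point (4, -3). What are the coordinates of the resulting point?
(-16, -15)

Scaling matrix:
[[-4, 0], [0, 5]]
Result: (4 × -4, -3 × 5) = (-16, -15)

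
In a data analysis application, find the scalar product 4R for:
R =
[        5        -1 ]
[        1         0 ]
4R =
[       20        -4 ]
[        4         0 ]

Scalar multiplication is elementwise: (4R)[i][j] = 4 * R[i][j].
  (4R)[0][0] = 4 * (5) = 20
  (4R)[0][1] = 4 * (-1) = -4
  (4R)[1][0] = 4 * (1) = 4
  (4R)[1][1] = 4 * (0) = 0
4R =
[       20        -4 ]
[        4         0 ]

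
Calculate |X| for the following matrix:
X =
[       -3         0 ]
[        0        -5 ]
det(X) = 15

For a 2×2 matrix [[a, b], [c, d]], det = a*d - b*c.
det(X) = (-3)*(-5) - (0)*(0) = 15 - 0 = 15.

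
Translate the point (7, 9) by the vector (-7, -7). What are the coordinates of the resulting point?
(0, 2)

Translation by (-7, -7):
x' = 7 + -7 = 0
y' = 9 + -7 = 2
Homogeneous matrix: [[1, 0, -7], [0, 1, -7], [0, 0, 1]]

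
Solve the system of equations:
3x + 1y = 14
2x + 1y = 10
x = 4, y = 2

Use elimination (row reduction):
Equation 1: 3x + 1y = 14.
Equation 2: 2x + 1y = 10.
Multiply Eq1 by 2 and Eq2 by 3: 6x + 2y = 28;  6x + 3y = 30.
Subtract: (1)y = 2, so y = 2.
Back-substitute into Eq1: 3x + 1*(2) = 14, so x = 4.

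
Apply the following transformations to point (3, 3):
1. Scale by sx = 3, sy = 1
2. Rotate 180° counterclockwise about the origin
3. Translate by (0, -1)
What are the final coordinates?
(-9, -4)

Step 1: Scale → (9, 3)
Step 2: Rotate 180° → (-9, -3)
Step 3: Translate → (-9, -4)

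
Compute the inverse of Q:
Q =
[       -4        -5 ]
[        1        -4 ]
det(Q) = 21
Q⁻¹ =
[    -4/21      5/21 ]
[    -1/21     -4/21 ]

For a 2×2 matrix Q = [[a, b], [c, d]] with det(Q) ≠ 0, Q⁻¹ = (1/det(Q)) * [[d, -b], [-c, a]].
det(Q) = (-4)*(-4) - (-5)*(1) = 16 + 5 = 21.
Q⁻¹ = (1/21) * [[-4, 5], [-1, -4]].
Dividing each entry by 21 and reducing:
Q⁻¹ =
[    -4/21      5/21 ]
[    -1/21     -4/21 ]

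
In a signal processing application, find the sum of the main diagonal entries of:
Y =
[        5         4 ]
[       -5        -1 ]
tr(Y) = 5 - 1 = 4

The trace of a square matrix is the sum of its diagonal entries.
Diagonal entries of Y: Y[0][0] = 5, Y[1][1] = -1.
tr(Y) = 5 - 1 = 4.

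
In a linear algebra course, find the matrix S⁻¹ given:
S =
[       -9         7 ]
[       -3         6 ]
det(S) = -33
S⁻¹ =
[    -2/11      7/33 ]
[    -1/11      3/11 ]

For a 2×2 matrix S = [[a, b], [c, d]] with det(S) ≠ 0, S⁻¹ = (1/det(S)) * [[d, -b], [-c, a]].
det(S) = (-9)*(6) - (7)*(-3) = -54 + 21 = -33.
S⁻¹ = (1/-33) * [[6, -7], [3, -9]].
Dividing each entry by -33 and reducing:
S⁻¹ =
[    -2/11      7/33 ]
[    -1/11      3/11 ]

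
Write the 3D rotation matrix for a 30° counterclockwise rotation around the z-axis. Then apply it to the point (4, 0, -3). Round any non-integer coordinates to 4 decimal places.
R = [[√3/2, -1/2, 0], [1/2, √3/2, 0], [0, 0, 1]]; R·(4, 0, -3) = (3.4641, 2.0000, -3.0000)

Rotation matrix for 30° around z-axis:
cos(30°) = √3/2, sin(30°) = 1/2
R = [[√3/2, -1/2, 0], [1/2, √3/2, 0], [0, 0, 1]]
Apply to (4, 0, -3): R·[4, 0, -3]ᵀ = (3.4641, 2.0000, -3.0000)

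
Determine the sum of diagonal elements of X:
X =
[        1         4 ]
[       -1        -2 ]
tr(X) = 1 - 2 = -1

The trace of a square matrix is the sum of its diagonal entries.
Diagonal entries of X: X[0][0] = 1, X[1][1] = -2.
tr(X) = 1 - 2 = -1.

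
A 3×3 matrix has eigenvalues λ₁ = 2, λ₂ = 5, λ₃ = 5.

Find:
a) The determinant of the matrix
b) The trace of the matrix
det = 50, trace = 12

Two standard eigenvalue identities:
- det(A) equals the product of the eigenvalues (counted with multiplicity).
- trace(A) equals the sum of the eigenvalues.
det(A) = (2)*(5)*(5) = 50.
trace(A) = 2 + 5 + 5 = 12.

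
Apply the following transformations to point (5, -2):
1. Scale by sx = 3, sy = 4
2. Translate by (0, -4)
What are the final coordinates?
(15, -12)

Step 1: Scale (5, -2) by (sx, sy) = (3, 4) → (15, -8)
Step 2: Translate by (0, -4) → (15, -12)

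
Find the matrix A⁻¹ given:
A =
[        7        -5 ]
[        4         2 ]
det(A) = 34
A⁻¹ =
[     1/17      5/34 ]
[    -2/17      7/34 ]

For a 2×2 matrix A = [[a, b], [c, d]] with det(A) ≠ 0, A⁻¹ = (1/det(A)) * [[d, -b], [-c, a]].
det(A) = (7)*(2) - (-5)*(4) = 14 + 20 = 34.
A⁻¹ = (1/34) * [[2, 5], [-4, 7]].
Dividing each entry by 34 and reducing:
A⁻¹ =
[     1/17      5/34 ]
[    -2/17      7/34 ]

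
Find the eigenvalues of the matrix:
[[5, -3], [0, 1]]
λ = 1 and λ = 5

Characteristic equation: det(A - λI) = 0
λ² - (trace)λ + (det) = 0
λ² - (6)λ + (5) = 0
λ² - 6λ + 5 = 0
Solving: λ = 1, 5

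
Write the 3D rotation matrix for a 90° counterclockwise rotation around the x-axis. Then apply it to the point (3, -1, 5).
R = [[1, 0, 0], [0, 0, -1], [0, 1, 0]]; R·(3, -1, 5) = (3, -5, -1)

Rotation matrix for 90° around x-axis:
cos(90°) = 0, sin(90°) = 1
R = [[1, 0, 0], [0, 0, -1], [0, 1, 0]]
Apply to (3, -1, 5): R·[3, -1, 5]ᵀ = (3, -5, -1)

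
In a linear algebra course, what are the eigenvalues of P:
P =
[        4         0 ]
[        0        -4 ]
λ = -4, 4

Solve det(P - λI) = 0. For a 2×2 matrix the characteristic equation is λ² - (trace)λ + det = 0.
trace(P) = a + d = 4 - 4 = 0.
det(P) = a*d - b*c = (4)*(-4) - (0)*(0) = -16 - 0 = -16.
Characteristic equation: λ² - (0)λ + (-16) = 0.
Discriminant = (0)² - 4*(-16) = 0 + 64 = 64.
λ = (0 ± √64) / 2 = (0 ± 8) / 2 = -4, 4.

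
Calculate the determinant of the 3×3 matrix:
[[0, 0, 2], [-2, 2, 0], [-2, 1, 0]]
4

Expansion along first row:
det = 0·det([[2,0],[1,0]]) - 0·det([[-2,0],[-2,0]]) + 2·det([[-2,2],[-2,1]])
    = 0·(2·0 - 0·1) - 0·(-2·0 - 0·-2) + 2·(-2·1 - 2·-2)
    = 0·0 - 0·0 + 2·2
    = 0 + 0 + 4 = 4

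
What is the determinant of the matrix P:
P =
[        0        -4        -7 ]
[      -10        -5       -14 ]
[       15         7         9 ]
det(P) = 445

Expand along row 0 (cofactor expansion): det(P) = a*(e*i - f*h) - b*(d*i - f*g) + c*(d*h - e*g), where the 3×3 is [[a, b, c], [d, e, f], [g, h, i]].
Minor M_00 = (-5)*(9) - (-14)*(7) = -45 + 98 = 53.
Minor M_01 = (-10)*(9) - (-14)*(15) = -90 + 210 = 120.
Minor M_02 = (-10)*(7) - (-5)*(15) = -70 + 75 = 5.
det(P) = (0)*(53) - (-4)*(120) + (-7)*(5) = 0 + 480 - 35 = 445.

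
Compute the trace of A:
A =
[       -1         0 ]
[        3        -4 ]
tr(A) = -1 - 4 = -5

The trace of a square matrix is the sum of its diagonal entries.
Diagonal entries of A: A[0][0] = -1, A[1][1] = -4.
tr(A) = -1 - 4 = -5.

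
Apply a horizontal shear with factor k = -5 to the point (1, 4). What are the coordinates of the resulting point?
(-19, 4)

Shear matrix for horizontal shear with factor k = -5:
[[1, -5], [0, 1]]
Result: (1, 4) → (-19, 4)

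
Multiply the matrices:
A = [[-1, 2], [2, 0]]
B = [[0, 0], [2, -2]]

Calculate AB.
[[4, -4], [0, 0]]

Each entry (i,j) of AB = sum over k of A[i][k]*B[k][j].
(AB)[0][0] = (-1)*(0) + (2)*(2) = 4
(AB)[0][1] = (-1)*(0) + (2)*(-2) = -4
(AB)[1][0] = (2)*(0) + (0)*(2) = 0
(AB)[1][1] = (2)*(0) + (0)*(-2) = 0
AB = [[4, -4], [0, 0]]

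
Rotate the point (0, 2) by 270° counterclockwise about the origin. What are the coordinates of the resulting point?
(2, 0)

Rotation matrix R(θ) = [[cos θ, -sin θ], [sin θ, cos θ]]; for θ = 270°:
R = [[0, 1], [-1, 0]]
Result: R × [0, 2]ᵀ = [0·0 + (1)·2, -1·0 + (0)·2]ᵀ = (2, 0)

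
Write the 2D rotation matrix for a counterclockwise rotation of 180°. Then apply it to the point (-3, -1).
R = [[-1, 0], [0, -1]]; R·(-3, -1) = (3, 1)

Rotation matrix formula: R(θ) = [[cos θ, -sin θ], [sin θ, cos θ]]
For θ = 180°:
cos(180°) = -1
sin(180°) = 0
R = [[-1, 0], [0, -1]]
Apply to (-3, -1): [-1·-3 + (0)·-1, 0·-3 + -1·-1] = (3, 1)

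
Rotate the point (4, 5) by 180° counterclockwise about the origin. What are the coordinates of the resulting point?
(-4, -5)

Rotation matrix R(θ) = [[cos θ, -sin θ], [sin θ, cos θ]]; for θ = 180°:
R = [[-1, 0], [0, -1]]
Result: R × [4, 5]ᵀ = [-1·4 + (0)·5, 0·4 + (-1)·5]ᵀ = (-4, -5)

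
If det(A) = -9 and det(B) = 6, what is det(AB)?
-54

Use the multiplicative property of determinants: det(AB) = det(A)*det(B).
det(AB) = (-9)*(6) = -54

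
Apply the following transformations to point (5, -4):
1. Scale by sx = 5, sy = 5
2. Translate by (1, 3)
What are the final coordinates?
(26, -17)

Step 1: Scale (5, -4) by (sx, sy) = (5, 5) → (25, -20)
Step 2: Translate by (1, 3) → (26, -17)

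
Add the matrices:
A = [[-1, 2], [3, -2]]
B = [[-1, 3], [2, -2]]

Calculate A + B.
[[-2, 5], [5, -4]]

Add corresponding elements:
(-1)+(-1)=-2
(2)+(3)=5
(3)+(2)=5
(-2)+(-2)=-4
A + B = [[-2, 5], [5, -4]]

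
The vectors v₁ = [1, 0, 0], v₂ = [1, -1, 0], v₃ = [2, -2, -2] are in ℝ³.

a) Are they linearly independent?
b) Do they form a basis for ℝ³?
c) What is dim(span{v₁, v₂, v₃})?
Yes independent, yes basis, dim = 3

Stack v₁, v₂, v₃ as rows of a 3×3 matrix.
[[1, 0, 0]; [1, -1, 0]; [2, -2, -2]] is already lower triangular with nonzero diagonal entries (1, -1, -2), so its determinant is the product of the diagonal entries, det = (1)·(-1)·(-2) = 2 ≠ 0, and the rows are linearly independent.
Three linearly independent vectors in ℝ³ form a basis for ℝ³, so dim(span{v₁,v₂,v₃}) = 3.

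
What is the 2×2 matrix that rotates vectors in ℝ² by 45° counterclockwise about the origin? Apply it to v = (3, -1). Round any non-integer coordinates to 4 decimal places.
R = [[√2/2, -√2/2], [√2/2, √2/2]]; R·v = (2.8284, 1.4142)

A counterclockwise rotation by angle θ in ℝ² has matrix R(θ) = [[cos θ, -sin θ], [sin θ, cos θ]].
For θ = 45°: cos θ = √2/2, sin θ = √2/2.
R(45°) = [[√2/2, -√2/2], [√2/2, √2/2]].
R·v = [√2/2·3 + (-√2/2)·-1, √2/2·3 + √2/2·-1] = (2.8284, 1.4142).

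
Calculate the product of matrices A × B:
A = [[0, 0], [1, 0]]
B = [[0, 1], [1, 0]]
[[0, 0], [0, 1]]

Matrix multiplication:
C[0][0] = 0×0 + 0×1 = 0
C[0][1] = 0×1 + 0×0 = 0
C[1][0] = 1×0 + 0×1 = 0
C[1][1] = 1×1 + 0×0 = 1
Result: [[0, 0], [0, 1]]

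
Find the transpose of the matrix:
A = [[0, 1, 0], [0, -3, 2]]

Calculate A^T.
[[0, 0], [1, -3], [0, 2]]

The transpose sends entry (i,j) to (j,i); rows become columns.
Row 0 of A: [0, 1, 0] -> column 0 of A^T.
Row 1 of A: [0, -3, 2] -> column 1 of A^T.
A^T = [[0, 0], [1, -3], [0, 2]]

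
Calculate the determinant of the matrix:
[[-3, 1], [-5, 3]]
-4

For a 2×2 matrix [[a, b], [c, d]], det = ad - bc
det = (-3)(3) - (1)(-5) = -9 - -5 = -4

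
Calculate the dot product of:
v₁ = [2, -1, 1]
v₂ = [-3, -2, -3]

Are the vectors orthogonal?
-7, No

The dot product is the sum of products of corresponding components.
v₁·v₂ = (2)*(-3) + (-1)*(-2) + (1)*(-3) = -6 + 2 - 3 = -7.
Two vectors are orthogonal iff their dot product is 0; here the dot product is -7, so the vectors are not orthogonal.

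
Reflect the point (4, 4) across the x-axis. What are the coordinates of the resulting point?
(4, -4)

Reflection across x-axis: (4, 4) → (4, -4)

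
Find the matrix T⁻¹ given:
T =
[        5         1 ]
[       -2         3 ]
det(T) = 17
T⁻¹ =
[     3/17     -1/17 ]
[     2/17      5/17 ]

For a 2×2 matrix T = [[a, b], [c, d]] with det(T) ≠ 0, T⁻¹ = (1/det(T)) * [[d, -b], [-c, a]].
det(T) = (5)*(3) - (1)*(-2) = 15 + 2 = 17.
T⁻¹ = (1/17) * [[3, -1], [2, 5]].
Dividing each entry by 17 and reducing:
T⁻¹ =
[     3/17     -1/17 ]
[     2/17      5/17 ]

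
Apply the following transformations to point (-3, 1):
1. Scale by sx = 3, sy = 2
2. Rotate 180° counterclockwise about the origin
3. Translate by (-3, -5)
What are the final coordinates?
(6, -7)

Step 1: Scale → (-9, 2)
Step 2: Rotate 180° → (9, -2)
Step 3: Translate → (6, -7)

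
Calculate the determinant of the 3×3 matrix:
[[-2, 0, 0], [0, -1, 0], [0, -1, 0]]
0

Expansion along first row:
det = -2·det([[-1,0],[-1,0]]) - 0·det([[0,0],[0,0]]) + 0·det([[0,-1],[0,-1]])
    = -2·(-1·0 - 0·-1) - 0·(0·0 - 0·0) + 0·(0·-1 - -1·0)
    = -2·0 - 0·0 + 0·0
    = 0 + 0 + 0 = 0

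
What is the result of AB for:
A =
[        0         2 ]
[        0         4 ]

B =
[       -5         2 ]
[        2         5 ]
AB =
[        4        10 ]
[        8        20 ]

Matrix multiplication: (AB)[i][j] = sum over k of A[i][k] * B[k][j].
  (AB)[0][0] = (0)*(-5) + (2)*(2) = 4
  (AB)[0][1] = (0)*(2) + (2)*(5) = 10
  (AB)[1][0] = (0)*(-5) + (4)*(2) = 8
  (AB)[1][1] = (0)*(2) + (4)*(5) = 20
AB =
[        4        10 ]
[        8        20 ]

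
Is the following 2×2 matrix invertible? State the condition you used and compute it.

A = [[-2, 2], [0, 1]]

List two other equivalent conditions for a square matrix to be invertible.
Yes, invertible; det(A) = -2 ≠ 0. Equivalent conditions: rank(A) = 2; Ax = 0 has only the trivial solution; 0 is not an eigenvalue; the columns of A are linearly independent.

To check invertibility, compute det(A).
The given matrix is triangular, so det(A) equals the product of its diagonal entries = -2 ≠ 0.
Since det(A) ≠ 0, A is invertible.
Equivalent conditions for a square matrix A to be invertible:
- rank(A) = 2 (full rank).
- The homogeneous system Ax = 0 has only the trivial solution x = 0.
- 0 is not an eigenvalue of A.
- The columns (equivalently rows) of A are linearly independent.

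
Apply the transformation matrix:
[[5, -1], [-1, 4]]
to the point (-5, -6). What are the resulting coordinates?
(-19, -19)

Matrix multiplication:
[[5, -1], [-1, 4]] × [-5, -6]ᵀ
= [5×-5 + -1×-6, -1×-5 + 4×-6]ᵀ
= [-19.0000, -19.0000]ᵀ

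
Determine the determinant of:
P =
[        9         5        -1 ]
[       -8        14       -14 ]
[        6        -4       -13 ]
det(P) = -3030

Expand along row 0 (cofactor expansion): det(P) = a*(e*i - f*h) - b*(d*i - f*g) + c*(d*h - e*g), where the 3×3 is [[a, b, c], [d, e, f], [g, h, i]].
Minor M_00 = (14)*(-13) - (-14)*(-4) = -182 - 56 = -238.
Minor M_01 = (-8)*(-13) - (-14)*(6) = 104 + 84 = 188.
Minor M_02 = (-8)*(-4) - (14)*(6) = 32 - 84 = -52.
det(P) = (9)*(-238) - (5)*(188) + (-1)*(-52) = -2142 - 940 + 52 = -3030.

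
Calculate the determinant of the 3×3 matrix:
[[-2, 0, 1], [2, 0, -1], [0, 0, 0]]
0

Expansion along first row:
det = -2·det([[0,-1],[0,0]]) - 0·det([[2,-1],[0,0]]) + 1·det([[2,0],[0,0]])
    = -2·(0·0 - -1·0) - 0·(2·0 - -1·0) + 1·(2·0 - 0·0)
    = -2·0 - 0·0 + 1·0
    = 0 + 0 + 0 = 0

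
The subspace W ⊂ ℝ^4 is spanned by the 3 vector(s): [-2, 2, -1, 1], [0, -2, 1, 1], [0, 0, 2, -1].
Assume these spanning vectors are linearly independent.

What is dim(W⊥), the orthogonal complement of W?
dim(W⊥) = 1

For any subspace W of ℝ^n, dim(W) + dim(W⊥) = n (the whole-space dimension).
Here the given 3 vectors are linearly independent, so dim(W) = 3.
Thus dim(W⊥) = n - dim(W) = 4 - 3 = 1.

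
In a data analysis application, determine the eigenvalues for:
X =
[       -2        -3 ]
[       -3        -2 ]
λ = -5, 1

Solve det(X - λI) = 0. For a 2×2 matrix the characteristic equation is λ² - (trace)λ + det = 0.
trace(X) = a + d = -2 - 2 = -4.
det(X) = a*d - b*c = (-2)*(-2) - (-3)*(-3) = 4 - 9 = -5.
Characteristic equation: λ² - (-4)λ + (-5) = 0.
Discriminant = (-4)² - 4*(-5) = 16 + 20 = 36.
λ = (-4 ± √36) / 2 = (-4 ± 6) / 2 = -5, 1.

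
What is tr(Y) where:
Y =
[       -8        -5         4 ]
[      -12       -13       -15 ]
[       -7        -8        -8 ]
tr(Y) = -8 - 13 - 8 = -29

The trace of a square matrix is the sum of its diagonal entries.
Diagonal entries of Y: Y[0][0] = -8, Y[1][1] = -13, Y[2][2] = -8.
tr(Y) = -8 - 13 - 8 = -29.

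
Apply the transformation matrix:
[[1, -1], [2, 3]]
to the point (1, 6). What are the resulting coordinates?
(-5, 20)

Matrix multiplication:
[[1, -1], [2, 3]] × [1, 6]ᵀ
= [1×1 + -1×6, 2×1 + 3×6]ᵀ
= [-5.0000, 20.0000]ᵀ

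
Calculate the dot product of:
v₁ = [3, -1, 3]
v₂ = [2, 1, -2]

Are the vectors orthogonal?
-1, No

The dot product is the sum of products of corresponding components.
v₁·v₂ = (3)*(2) + (-1)*(1) + (3)*(-2) = 6 - 1 - 6 = -1.
Two vectors are orthogonal iff their dot product is 0; here the dot product is -1, so the vectors are not orthogonal.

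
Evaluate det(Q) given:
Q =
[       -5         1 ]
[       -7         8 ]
det(Q) = -33

For a 2×2 matrix [[a, b], [c, d]], det = a*d - b*c.
det(Q) = (-5)*(8) - (1)*(-7) = -40 + 7 = -33.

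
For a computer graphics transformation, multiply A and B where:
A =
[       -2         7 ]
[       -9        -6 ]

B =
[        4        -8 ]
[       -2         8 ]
AB =
[      -22        72 ]
[      -24        24 ]

Matrix multiplication: (AB)[i][j] = sum over k of A[i][k] * B[k][j].
  (AB)[0][0] = (-2)*(4) + (7)*(-2) = -22
  (AB)[0][1] = (-2)*(-8) + (7)*(8) = 72
  (AB)[1][0] = (-9)*(4) + (-6)*(-2) = -24
  (AB)[1][1] = (-9)*(-8) + (-6)*(8) = 24
AB =
[      -22        72 ]
[      -24        24 ]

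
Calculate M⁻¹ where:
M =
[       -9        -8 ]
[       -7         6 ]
det(M) = -110
M⁻¹ =
[    -3/55     -4/55 ]
[   -7/110     9/110 ]

For a 2×2 matrix M = [[a, b], [c, d]] with det(M) ≠ 0, M⁻¹ = (1/det(M)) * [[d, -b], [-c, a]].
det(M) = (-9)*(6) - (-8)*(-7) = -54 - 56 = -110.
M⁻¹ = (1/-110) * [[6, 8], [7, -9]].
Dividing each entry by -110 and reducing:
M⁻¹ =
[    -3/55     -4/55 ]
[   -7/110     9/110 ]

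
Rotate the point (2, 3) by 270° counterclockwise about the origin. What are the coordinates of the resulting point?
(3, -2)

Rotation matrix R(θ) = [[cos θ, -sin θ], [sin θ, cos θ]]; for θ = 270°:
R = [[0, 1], [-1, 0]]
Result: R × [2, 3]ᵀ = [0·2 + (1)·3, -1·2 + (0)·3]ᵀ = (3, -2)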